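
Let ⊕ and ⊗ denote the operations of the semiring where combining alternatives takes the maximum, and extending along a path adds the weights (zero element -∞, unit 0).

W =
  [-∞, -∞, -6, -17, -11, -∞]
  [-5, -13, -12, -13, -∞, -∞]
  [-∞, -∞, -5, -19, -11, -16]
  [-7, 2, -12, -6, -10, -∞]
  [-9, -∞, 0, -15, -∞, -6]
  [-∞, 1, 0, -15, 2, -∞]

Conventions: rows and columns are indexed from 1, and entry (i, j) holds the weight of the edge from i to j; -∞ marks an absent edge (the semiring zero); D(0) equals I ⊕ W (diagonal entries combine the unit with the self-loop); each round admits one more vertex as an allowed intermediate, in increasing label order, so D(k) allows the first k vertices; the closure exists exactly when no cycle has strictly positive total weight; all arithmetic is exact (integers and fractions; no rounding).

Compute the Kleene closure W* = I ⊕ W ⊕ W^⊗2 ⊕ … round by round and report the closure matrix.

D(0):
  [0, -∞, -6, -17, -11, -∞]
  [-5, 0, -12, -13, -∞, -∞]
  [-∞, -∞, 0, -19, -11, -16]
  [-7, 2, -12, 0, -10, -∞]
  [-9, -∞, 0, -15, 0, -6]
  [-∞, 1, 0, -15, 2, 0]
D(1):
  [0, -∞, -6, -17, -11, -∞]
  [-5, 0, -11, -13, -16, -∞]
  [-∞, -∞, 0, -19, -11, -16]
  [-7, 2, -12, 0, -10, -∞]
  [-9, -∞, 0, -15, 0, -6]
  [-∞, 1, 0, -15, 2, 0]
D(2):
  [0, -∞, -6, -17, -11, -∞]
  [-5, 0, -11, -13, -16, -∞]
  [-∞, -∞, 0, -19, -11, -16]
  [-3, 2, -9, 0, -10, -∞]
  [-9, -∞, 0, -15, 0, -6]
  [-4, 1, 0, -12, 2, 0]
D(3):
  [0, -∞, -6, -17, -11, -22]
  [-5, 0, -11, -13, -16, -27]
  [-∞, -∞, 0, -19, -11, -16]
  [-3, 2, -9, 0, -10, -25]
  [-9, -∞, 0, -15, 0, -6]
  [-4, 1, 0, -12, 2, 0]
D(4):
  [0, -15, -6, -17, -11, -22]
  [-5, 0, -11, -13, -16, -27]
  [-22, -17, 0, -19, -11, -16]
  [-3, 2, -9, 0, -10, -25]
  [-9, -13, 0, -15, 0, -6]
  [-4, 1, 0, -12, 2, 0]
D(5):
  [0, -15, -6, -17, -11, -17]
  [-5, 0, -11, -13, -16, -22]
  [-20, -17, 0, -19, -11, -16]
  [-3, 2, -9, 0, -10, -16]
  [-9, -13, 0, -15, 0, -6]
  [-4, 1, 2, -12, 2, 0]
D(6):
  [0, -15, -6, -17, -11, -17]
  [-5, 0, -11, -13, -16, -22]
  [-20, -15, 0, -19, -11, -16]
  [-3, 2, -9, 0, -10, -16]
  [-9, -5, 0, -15, 0, -6]
  [-4, 1, 2, -12, 2, 0]
Answer: W* = [[0, -15, -6, -17, -11, -17], [-5, 0, -11, -13, -16, -22], [-20, -15, 0, -19, -11, -16], [-3, 2, -9, 0, -10, -16], [-9, -5, 0, -15, 0, -6], [-4, 1, 2, -12, 2, 0]]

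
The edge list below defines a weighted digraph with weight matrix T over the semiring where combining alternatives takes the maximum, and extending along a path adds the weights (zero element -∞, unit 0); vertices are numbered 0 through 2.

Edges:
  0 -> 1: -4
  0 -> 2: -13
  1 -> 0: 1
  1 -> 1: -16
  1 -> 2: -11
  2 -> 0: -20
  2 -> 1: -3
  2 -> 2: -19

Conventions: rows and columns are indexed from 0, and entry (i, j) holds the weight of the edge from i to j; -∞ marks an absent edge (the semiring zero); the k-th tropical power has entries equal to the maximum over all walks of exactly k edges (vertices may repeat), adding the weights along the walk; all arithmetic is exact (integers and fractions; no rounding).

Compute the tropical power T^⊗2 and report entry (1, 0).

T^⊗2:
  [-3, -16, -15]
  [-15, -3, -12]
  [-2, -19, -14]
Key observation: the optimum is the walk 1->1->0, with weight (-16) + 1 = -15.
Optimal value attained by: walk 1->1->0.
Answer: (T^⊗2)[1][0] = -15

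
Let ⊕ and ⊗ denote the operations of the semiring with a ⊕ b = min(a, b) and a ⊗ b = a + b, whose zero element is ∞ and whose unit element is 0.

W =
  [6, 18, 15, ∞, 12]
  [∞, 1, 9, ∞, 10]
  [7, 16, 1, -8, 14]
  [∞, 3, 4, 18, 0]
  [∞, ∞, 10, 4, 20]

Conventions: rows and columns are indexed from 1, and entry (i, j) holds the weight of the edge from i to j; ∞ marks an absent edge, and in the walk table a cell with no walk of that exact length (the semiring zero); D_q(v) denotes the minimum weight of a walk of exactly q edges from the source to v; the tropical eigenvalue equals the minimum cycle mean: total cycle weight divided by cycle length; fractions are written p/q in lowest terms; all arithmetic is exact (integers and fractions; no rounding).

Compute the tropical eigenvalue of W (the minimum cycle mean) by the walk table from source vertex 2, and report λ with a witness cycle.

q=0: [∞, 0, ∞, ∞, ∞]
q=1: [∞, 1, 9, ∞, 10]
q=2: [16, 2, 10, 1, 11]
q=3: [17, 3, 5, 2, 1]
q=4: [12, 4, 6, -3, 2]
q=5: [13, 0, 1, -2, -3]
Optimal cycle mean attained by: cycle 3->4->3, total (-8) + 4, length 2.
Answer: λ = -2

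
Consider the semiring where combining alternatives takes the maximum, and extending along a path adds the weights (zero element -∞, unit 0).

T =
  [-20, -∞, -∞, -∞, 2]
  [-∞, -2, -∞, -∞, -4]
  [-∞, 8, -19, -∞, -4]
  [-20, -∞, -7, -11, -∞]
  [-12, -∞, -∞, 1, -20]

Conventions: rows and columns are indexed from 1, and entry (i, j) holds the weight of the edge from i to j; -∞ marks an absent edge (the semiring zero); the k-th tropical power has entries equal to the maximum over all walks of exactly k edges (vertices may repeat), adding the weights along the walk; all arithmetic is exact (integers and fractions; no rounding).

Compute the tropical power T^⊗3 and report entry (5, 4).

T^⊗2:
  [-10, -∞, -∞, 3, -18]
  [-16, -4, -∞, -3, -6]
  [-16, 6, -38, -3, 4]
  [-31, 1, -18, -22, -11]
  [-19, -∞, -6, -10, -10]
T^⊗3:
  [-17, -∞, -4, -8, -8]
  [-18, -6, -10, -5, -8]
  [-8, 4, -10, 5, 2]
  [-23, -1, -29, -10, -3]
  [-22, 2, -17, -9, -10]
Key observation: the optimum is the walk 5->1->5->4, with weight (-12) + 2 + 1 = -9.
Optimal value attained by: walk 5->1->5->4.
Answer: (T^⊗3)[5][4] = -9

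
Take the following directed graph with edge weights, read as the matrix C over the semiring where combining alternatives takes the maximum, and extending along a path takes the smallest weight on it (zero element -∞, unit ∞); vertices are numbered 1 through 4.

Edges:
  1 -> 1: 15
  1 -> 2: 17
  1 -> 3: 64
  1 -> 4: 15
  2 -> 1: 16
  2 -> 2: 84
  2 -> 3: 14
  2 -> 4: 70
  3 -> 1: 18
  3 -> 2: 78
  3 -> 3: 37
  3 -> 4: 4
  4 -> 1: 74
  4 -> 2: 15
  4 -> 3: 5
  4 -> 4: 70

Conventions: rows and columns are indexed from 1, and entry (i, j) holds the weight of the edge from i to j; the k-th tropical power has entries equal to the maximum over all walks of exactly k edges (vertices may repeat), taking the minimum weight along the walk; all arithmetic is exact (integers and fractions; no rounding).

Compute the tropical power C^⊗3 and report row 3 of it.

C^⊗2:
  [18, 64, 37, 17]
  [70, 84, 16, 70]
  [18, 78, 37, 70]
  [70, 17, 64, 70]
C^⊗3:
  [18, 64, 37, 64]
  [70, 84, 64, 70]
  [70, 78, 37, 70]
  [70, 64, 64, 70]
Answer: row 3 of C^⊗3 = [70, 78, 37, 70]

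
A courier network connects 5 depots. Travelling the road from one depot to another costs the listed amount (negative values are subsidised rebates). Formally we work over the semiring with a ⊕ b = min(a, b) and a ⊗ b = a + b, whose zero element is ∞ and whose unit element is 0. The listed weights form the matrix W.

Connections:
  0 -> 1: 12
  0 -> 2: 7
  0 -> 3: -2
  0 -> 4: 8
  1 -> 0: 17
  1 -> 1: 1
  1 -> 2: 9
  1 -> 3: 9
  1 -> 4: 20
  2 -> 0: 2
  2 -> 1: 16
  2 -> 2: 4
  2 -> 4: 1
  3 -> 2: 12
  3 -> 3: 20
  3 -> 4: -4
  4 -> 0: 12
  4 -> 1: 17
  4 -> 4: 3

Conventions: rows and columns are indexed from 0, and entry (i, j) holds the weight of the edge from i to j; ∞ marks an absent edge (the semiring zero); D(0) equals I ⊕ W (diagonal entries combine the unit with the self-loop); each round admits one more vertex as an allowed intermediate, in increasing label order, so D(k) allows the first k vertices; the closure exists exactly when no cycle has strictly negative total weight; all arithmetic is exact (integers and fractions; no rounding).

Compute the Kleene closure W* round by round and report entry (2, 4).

D(0):
  [0, 12, 7, -2, 8]
  [17, 0, 9, 9, 20]
  [2, 16, 0, ∞, 1]
  [∞, ∞, 12, 0, -4]
  [12, 17, ∞, ∞, 0]
D(1):
  [0, 12, 7, -2, 8]
  [17, 0, 9, 9, 20]
  [2, 14, 0, 0, 1]
  [∞, ∞, 12, 0, -4]
  [12, 17, 19, 10, 0]
D(2):
  [0, 12, 7, -2, 8]
  [17, 0, 9, 9, 20]
  [2, 14, 0, 0, 1]
  [∞, ∞, 12, 0, -4]
  [12, 17, 19, 10, 0]
D(3):
  [0, 12, 7, -2, 8]
  [11, 0, 9, 9, 10]
  [2, 14, 0, 0, 1]
  [14, 26, 12, 0, -4]
  [12, 17, 19, 10, 0]
D(4):
  [0, 12, 7, -2, -6]
  [11, 0, 9, 9, 5]
  [2, 14, 0, 0, -4]
  [14, 26, 12, 0, -4]
  [12, 17, 19, 10, 0]
D(5):
  [0, 11, 7, -2, -6]
  [11, 0, 9, 9, 5]
  [2, 13, 0, 0, -4]
  [8, 13, 12, 0, -4]
  [12, 17, 19, 10, 0]
Answer: W*[2][4] = -4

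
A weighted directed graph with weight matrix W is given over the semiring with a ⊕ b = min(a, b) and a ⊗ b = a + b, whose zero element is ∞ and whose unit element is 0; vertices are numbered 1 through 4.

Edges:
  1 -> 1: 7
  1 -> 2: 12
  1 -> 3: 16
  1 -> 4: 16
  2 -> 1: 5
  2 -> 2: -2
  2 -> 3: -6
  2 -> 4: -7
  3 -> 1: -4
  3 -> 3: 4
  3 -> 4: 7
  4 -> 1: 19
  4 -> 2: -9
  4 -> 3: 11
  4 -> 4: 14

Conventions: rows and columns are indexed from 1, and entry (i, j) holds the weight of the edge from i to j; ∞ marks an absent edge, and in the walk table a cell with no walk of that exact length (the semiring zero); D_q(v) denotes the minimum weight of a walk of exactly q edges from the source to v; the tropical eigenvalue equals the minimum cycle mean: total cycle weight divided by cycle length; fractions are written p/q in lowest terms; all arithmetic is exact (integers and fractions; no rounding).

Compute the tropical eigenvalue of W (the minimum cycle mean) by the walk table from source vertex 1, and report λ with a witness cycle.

q=0: [0, ∞, ∞, ∞]
q=1: [7, 12, 16, 16]
q=2: [12, 7, 6, 5]
q=3: [2, -4, 1, 0]
q=4: [-3, -9, -10, -11]
Optimal cycle mean attained by: cycle 2->4->2, total (-7) + (-9), length 2.
Answer: λ = -8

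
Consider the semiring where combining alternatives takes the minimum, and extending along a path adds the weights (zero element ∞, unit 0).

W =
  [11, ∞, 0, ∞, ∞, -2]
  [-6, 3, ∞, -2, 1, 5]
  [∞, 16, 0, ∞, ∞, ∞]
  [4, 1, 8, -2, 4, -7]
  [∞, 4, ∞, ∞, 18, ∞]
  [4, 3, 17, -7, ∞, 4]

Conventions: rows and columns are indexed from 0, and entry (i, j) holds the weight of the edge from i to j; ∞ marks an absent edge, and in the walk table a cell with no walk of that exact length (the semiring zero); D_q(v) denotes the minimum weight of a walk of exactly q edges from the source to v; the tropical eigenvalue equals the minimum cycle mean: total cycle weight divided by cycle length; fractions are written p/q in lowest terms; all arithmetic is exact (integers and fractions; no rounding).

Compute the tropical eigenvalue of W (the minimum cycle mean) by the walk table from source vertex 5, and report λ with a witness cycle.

q=0: [∞, ∞, ∞, ∞, ∞, 0]
q=1: [4, 3, 17, -7, ∞, 4]
q=2: [-3, -6, 1, -9, -3, -14]
q=3: [-12, -11, -3, -21, -5, -16]
q=4: [-17, -20, -13, -23, -17, -28]
q=5: [-26, -25, -17, -35, -19, -30]
q=6: [-31, -34, -27, -37, -31, -42]
Optimal cycle mean attained by: cycle 3->5->3, total (-7) + (-7), length 2.
Answer: λ = -7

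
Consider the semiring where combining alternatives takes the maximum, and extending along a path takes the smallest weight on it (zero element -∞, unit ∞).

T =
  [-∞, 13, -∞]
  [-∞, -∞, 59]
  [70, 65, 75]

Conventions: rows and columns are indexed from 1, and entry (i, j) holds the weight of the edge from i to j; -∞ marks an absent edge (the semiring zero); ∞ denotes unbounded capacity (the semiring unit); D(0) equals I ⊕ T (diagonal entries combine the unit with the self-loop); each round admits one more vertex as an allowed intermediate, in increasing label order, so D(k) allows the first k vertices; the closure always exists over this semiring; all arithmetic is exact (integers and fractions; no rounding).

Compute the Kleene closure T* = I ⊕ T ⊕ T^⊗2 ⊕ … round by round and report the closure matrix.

D(0):
  [∞, 13, -∞]
  [-∞, ∞, 59]
  [70, 65, ∞]
D(1):
  [∞, 13, -∞]
  [-∞, ∞, 59]
  [70, 65, ∞]
D(2):
  [∞, 13, 13]
  [-∞, ∞, 59]
  [70, 65, ∞]
D(3):
  [∞, 13, 13]
  [59, ∞, 59]
  [70, 65, ∞]
Answer: T* = [[∞, 13, 13], [59, ∞, 59], [70, 65, ∞]]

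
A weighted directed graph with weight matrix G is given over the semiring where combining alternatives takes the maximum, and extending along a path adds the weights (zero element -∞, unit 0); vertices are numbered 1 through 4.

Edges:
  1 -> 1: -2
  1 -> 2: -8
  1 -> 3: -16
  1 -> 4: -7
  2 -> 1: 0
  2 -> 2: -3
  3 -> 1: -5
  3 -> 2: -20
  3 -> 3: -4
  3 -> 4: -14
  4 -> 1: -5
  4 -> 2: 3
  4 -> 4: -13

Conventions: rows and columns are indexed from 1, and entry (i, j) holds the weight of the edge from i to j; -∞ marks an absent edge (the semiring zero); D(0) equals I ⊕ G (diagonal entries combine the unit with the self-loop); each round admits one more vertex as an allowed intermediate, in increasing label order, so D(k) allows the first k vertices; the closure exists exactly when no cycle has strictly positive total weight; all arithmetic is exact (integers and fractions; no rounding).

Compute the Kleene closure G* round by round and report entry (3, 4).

D(0):
  [0, -8, -16, -7]
  [0, 0, -∞, -∞]
  [-5, -20, 0, -14]
  [-5, 3, -∞, 0]
D(1):
  [0, -8, -16, -7]
  [0, 0, -16, -7]
  [-5, -13, 0, -12]
  [-5, 3, -21, 0]
D(2):
  [0, -8, -16, -7]
  [0, 0, -16, -7]
  [-5, -13, 0, -12]
  [3, 3, -13, 0]
D(3):
  [0, -8, -16, -7]
  [0, 0, -16, -7]
  [-5, -13, 0, -12]
  [3, 3, -13, 0]
D(4):
  [0, -4, -16, -7]
  [0, 0, -16, -7]
  [-5, -9, 0, -12]
  [3, 3, -13, 0]
Answer: G*[3][4] = -12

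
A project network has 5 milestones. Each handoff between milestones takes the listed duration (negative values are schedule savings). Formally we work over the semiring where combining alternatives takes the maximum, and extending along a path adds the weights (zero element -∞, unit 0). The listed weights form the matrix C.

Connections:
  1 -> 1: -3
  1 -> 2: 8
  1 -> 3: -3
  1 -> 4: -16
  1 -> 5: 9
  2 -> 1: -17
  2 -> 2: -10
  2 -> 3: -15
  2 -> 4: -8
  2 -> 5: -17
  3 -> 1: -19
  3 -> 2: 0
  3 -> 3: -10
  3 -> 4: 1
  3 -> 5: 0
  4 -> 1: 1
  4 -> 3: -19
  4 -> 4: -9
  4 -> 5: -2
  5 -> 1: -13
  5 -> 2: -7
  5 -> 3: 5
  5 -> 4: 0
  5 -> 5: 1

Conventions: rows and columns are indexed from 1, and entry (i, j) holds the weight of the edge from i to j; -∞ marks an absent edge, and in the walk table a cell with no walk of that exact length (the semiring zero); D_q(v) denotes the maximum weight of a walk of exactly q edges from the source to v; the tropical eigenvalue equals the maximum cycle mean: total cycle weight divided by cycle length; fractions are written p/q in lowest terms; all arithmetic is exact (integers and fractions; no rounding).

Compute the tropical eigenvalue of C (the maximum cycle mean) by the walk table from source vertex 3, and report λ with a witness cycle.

q=0: [-∞, -∞, 0, -∞, -∞]
q=1: [-19, 0, -10, 1, 0]
q=2: [2, -7, 5, 0, 1]
q=3: [1, 10, 6, 6, 11]
q=4: [7, 9, 16, 11, 12]
q=5: [12, 16, 17, 17, 16]
Optimal cycle mean attained by: cycle 1->5->3->4->1, total 9 + 5 + 1 + 1, length 4.
Answer: λ = 4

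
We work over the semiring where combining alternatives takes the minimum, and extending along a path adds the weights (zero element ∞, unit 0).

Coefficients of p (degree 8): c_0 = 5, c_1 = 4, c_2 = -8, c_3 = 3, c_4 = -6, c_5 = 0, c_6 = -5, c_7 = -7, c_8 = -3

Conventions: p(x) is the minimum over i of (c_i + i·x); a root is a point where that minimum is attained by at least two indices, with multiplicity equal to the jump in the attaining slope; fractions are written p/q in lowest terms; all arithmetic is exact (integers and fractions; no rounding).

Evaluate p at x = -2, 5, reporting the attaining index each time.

p(-2) = min(5+0·(-2)=5, 4+1·(-2)=2, -8+2·(-2)=-12, 3+3·(-2)=-3, -6+4·(-2)=-14, 0+5·(-2)=-10, -5+6·(-2)=-17, -7+7·(-2)=-21, -3+8·(-2)=-19) = -21 (attained by i=7)
p(5) = min(5+0·5=5, 4+1·5=9, -8+2·5=2, 3+3·5=18, -6+4·5=14, 0+5·5=25, -5+6·5=25, -7+7·5=28, -3+8·5=37) = 2 (attained by i=2)
Answer: p(-2) = -21; p(5) = 2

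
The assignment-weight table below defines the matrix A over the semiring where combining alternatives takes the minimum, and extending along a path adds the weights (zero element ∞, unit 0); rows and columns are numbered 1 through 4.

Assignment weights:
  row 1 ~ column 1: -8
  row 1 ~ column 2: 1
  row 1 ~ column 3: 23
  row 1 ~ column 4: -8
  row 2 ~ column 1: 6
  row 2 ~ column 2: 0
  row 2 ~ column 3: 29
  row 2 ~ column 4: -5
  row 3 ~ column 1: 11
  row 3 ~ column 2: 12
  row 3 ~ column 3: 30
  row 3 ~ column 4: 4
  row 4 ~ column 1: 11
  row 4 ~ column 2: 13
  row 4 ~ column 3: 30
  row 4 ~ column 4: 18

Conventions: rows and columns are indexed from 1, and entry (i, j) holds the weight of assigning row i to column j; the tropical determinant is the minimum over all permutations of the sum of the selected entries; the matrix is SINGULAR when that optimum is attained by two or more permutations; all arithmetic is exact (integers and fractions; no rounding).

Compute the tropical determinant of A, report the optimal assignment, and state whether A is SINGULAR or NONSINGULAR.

σ = (1, 2, 3, 4): (-8) + 0 + 30 + 18 = 40
σ = (1, 2, 4, 3): (-8) + 0 + 4 + 30 = 26
σ = (1, 3, 2, 4): (-8) + 29 + 12 + 18 = 51
σ = (1, 3, 4, 2): (-8) + 29 + 4 + 13 = 38
σ = (1, 4, 2, 3): (-8) + (-5) + 12 + 30 = 29
σ = (1, 4, 3, 2): (-8) + (-5) + 30 + 13 = 30
σ = (2, 1, 3, 4): 1 + 6 + 30 + 18 = 55
σ = (2, 1, 4, 3): 1 + 6 + 4 + 30 = 41
σ = (2, 3, 1, 4): 1 + 29 + 11 + 18 = 59
σ = (2, 3, 4, 1): 1 + 29 + 4 + 11 = 45
σ = (2, 4, 1, 3): 1 + (-5) + 11 + 30 = 37
σ = (2, 4, 3, 1): 1 + (-5) + 30 + 11 = 37
σ = (3, 1, 2, 4): 23 + 6 + 12 + 18 = 59
σ = (3, 1, 4, 2): 23 + 6 + 4 + 13 = 46
σ = (3, 2, 1, 4): 23 + 0 + 11 + 18 = 52
σ = (3, 2, 4, 1): 23 + 0 + 4 + 11 = 38
σ = (3, 4, 1, 2): 23 + (-5) + 11 + 13 = 42
σ = (3, 4, 2, 1): 23 + (-5) + 12 + 11 = 41
σ = (4, 1, 2, 3): (-8) + 6 + 12 + 30 = 40
σ = (4, 1, 3, 2): (-8) + 6 + 30 + 13 = 41
σ = (4, 2, 1, 3): (-8) + 0 + 11 + 30 = 33
σ = (4, 2, 3, 1): (-8) + 0 + 30 + 11 = 33
σ = (4, 3, 1, 2): (-8) + 29 + 11 + 13 = 45
σ = (4, 3, 2, 1): (-8) + 29 + 12 + 11 = 44
Optimal value attained by: σ = (1, 2, 4, 3).
Answer: det⊕(A) = 26; verdict: NONSINGULAR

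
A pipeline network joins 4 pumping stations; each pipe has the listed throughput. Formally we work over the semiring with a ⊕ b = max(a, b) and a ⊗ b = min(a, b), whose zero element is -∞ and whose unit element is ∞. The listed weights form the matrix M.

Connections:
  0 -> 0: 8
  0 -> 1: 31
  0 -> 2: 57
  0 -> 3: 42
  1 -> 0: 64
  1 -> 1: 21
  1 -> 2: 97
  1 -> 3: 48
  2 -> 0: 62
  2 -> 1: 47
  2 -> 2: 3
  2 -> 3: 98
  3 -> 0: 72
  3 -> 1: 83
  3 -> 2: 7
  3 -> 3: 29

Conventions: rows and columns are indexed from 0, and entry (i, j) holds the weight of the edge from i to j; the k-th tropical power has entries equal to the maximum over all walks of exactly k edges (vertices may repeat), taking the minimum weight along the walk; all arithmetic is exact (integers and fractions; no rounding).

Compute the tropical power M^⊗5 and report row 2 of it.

M^⊗2:
  [57, 47, 31, 57]
  [62, 48, 57, 97]
  [72, 83, 57, 47]
  [64, 31, 83, 48]
M^⊗3:
  [57, 57, 57, 47]
  [72, 83, 57, 57]
  [64, 47, 83, 57]
  [62, 48, 57, 83]
M^⊗4:
  [57, 47, 57, 57]
  [64, 57, 83, 57]
  [62, 57, 57, 83]
  [72, 83, 57, 57]
M^⊗5:
  [57, 57, 57, 57]
  [62, 57, 57, 83]
  [72, 83, 57, 57]
  [64, 57, 83, 57]
Answer: row 2 of M^⊗5 = [72, 83, 57, 57]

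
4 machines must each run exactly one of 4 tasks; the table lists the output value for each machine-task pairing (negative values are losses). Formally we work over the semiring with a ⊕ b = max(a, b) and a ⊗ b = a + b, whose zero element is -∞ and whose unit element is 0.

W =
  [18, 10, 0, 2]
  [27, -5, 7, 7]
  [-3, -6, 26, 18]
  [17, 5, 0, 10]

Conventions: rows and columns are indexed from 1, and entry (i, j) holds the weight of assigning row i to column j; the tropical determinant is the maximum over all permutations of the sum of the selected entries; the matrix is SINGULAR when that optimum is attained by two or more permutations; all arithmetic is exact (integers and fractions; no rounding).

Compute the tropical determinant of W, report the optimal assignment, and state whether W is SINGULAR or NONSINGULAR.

σ = (1, 2, 3, 4): 18 + (-5) + 26 + 10 = 49
σ = (1, 2, 4, 3): 18 + (-5) + 18 + 0 = 31
σ = (1, 3, 2, 4): 18 + 7 + (-6) + 10 = 29
σ = (1, 3, 4, 2): 18 + 7 + 18 + 5 = 48
σ = (1, 4, 2, 3): 18 + 7 + (-6) + 0 = 19
σ = (1, 4, 3, 2): 18 + 7 + 26 + 5 = 56
σ = (2, 1, 3, 4): 10 + 27 + 26 + 10 = 73
σ = (2, 1, 4, 3): 10 + 27 + 18 + 0 = 55
σ = (2, 3, 1, 4): 10 + 7 + (-3) + 10 = 24
σ = (2, 3, 4, 1): 10 + 7 + 18 + 17 = 52
σ = (2, 4, 1, 3): 10 + 7 + (-3) + 0 = 14
σ = (2, 4, 3, 1): 10 + 7 + 26 + 17 = 60
σ = (3, 1, 2, 4): 0 + 27 + (-6) + 10 = 31
σ = (3, 1, 4, 2): 0 + 27 + 18 + 5 = 50
σ = (3, 2, 1, 4): 0 + (-5) + (-3) + 10 = 2
σ = (3, 2, 4, 1): 0 + (-5) + 18 + 17 = 30
σ = (3, 4, 1, 2): 0 + 7 + (-3) + 5 = 9
σ = (3, 4, 2, 1): 0 + 7 + (-6) + 17 = 18
σ = (4, 1, 2, 3): 2 + 27 + (-6) + 0 = 23
σ = (4, 1, 3, 2): 2 + 27 + 26 + 5 = 60
σ = (4, 2, 1, 3): 2 + (-5) + (-3) + 0 = -6
σ = (4, 2, 3, 1): 2 + (-5) + 26 + 17 = 40
σ = (4, 3, 1, 2): 2 + 7 + (-3) + 5 = 11
σ = (4, 3, 2, 1): 2 + 7 + (-6) + 17 = 20
Optimal value attained by: σ = (2, 1, 3, 4).
Answer: det⊕(W) = 73; verdict: NONSINGULAR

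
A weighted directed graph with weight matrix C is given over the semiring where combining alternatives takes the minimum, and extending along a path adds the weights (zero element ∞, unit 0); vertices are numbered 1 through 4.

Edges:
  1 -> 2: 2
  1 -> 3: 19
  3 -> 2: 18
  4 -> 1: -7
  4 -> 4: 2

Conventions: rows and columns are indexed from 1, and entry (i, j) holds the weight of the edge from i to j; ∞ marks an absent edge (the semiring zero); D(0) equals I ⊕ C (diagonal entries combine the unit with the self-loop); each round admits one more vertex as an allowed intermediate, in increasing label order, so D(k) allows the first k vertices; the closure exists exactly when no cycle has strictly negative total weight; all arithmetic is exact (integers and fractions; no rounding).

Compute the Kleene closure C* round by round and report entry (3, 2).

D(0):
  [0, 2, 19, ∞]
  [∞, 0, ∞, ∞]
  [∞, 18, 0, ∞]
  [-7, ∞, ∞, 0]
D(1):
  [0, 2, 19, ∞]
  [∞, 0, ∞, ∞]
  [∞, 18, 0, ∞]
  [-7, -5, 12, 0]
D(2):
  [0, 2, 19, ∞]
  [∞, 0, ∞, ∞]
  [∞, 18, 0, ∞]
  [-7, -5, 12, 0]
D(3):
  [0, 2, 19, ∞]
  [∞, 0, ∞, ∞]
  [∞, 18, 0, ∞]
  [-7, -5, 12, 0]
D(4):
  [0, 2, 19, ∞]
  [∞, 0, ∞, ∞]
  [∞, 18, 0, ∞]
  [-7, -5, 12, 0]
Answer: C*[3][2] = 18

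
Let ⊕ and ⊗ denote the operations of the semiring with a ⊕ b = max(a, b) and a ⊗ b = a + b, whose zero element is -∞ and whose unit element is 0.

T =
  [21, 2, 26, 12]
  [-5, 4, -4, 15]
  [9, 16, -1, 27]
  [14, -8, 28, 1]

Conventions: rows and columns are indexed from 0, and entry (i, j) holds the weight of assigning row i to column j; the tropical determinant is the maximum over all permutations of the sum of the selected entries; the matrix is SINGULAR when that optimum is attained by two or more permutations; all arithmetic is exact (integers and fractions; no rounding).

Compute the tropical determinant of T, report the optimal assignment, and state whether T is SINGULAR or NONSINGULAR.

σ = (0, 1, 2, 3): 21 + 4 + (-1) + 1 = 25
σ = (0, 1, 3, 2): 21 + 4 + 27 + 28 = 80
σ = (0, 2, 1, 3): 21 + (-4) + 16 + 1 = 34
σ = (0, 2, 3, 1): 21 + (-4) + 27 + (-8) = 36
σ = (0, 3, 1, 2): 21 + 15 + 16 + 28 = 80
σ = (0, 3, 2, 1): 21 + 15 + (-1) + (-8) = 27
σ = (1, 0, 2, 3): 2 + (-5) + (-1) + 1 = -3
σ = (1, 0, 3, 2): 2 + (-5) + 27 + 28 = 52
σ = (1, 2, 0, 3): 2 + (-4) + 9 + 1 = 8
σ = (1, 2, 3, 0): 2 + (-4) + 27 + 14 = 39
σ = (1, 3, 0, 2): 2 + 15 + 9 + 28 = 54
σ = (1, 3, 2, 0): 2 + 15 + (-1) + 14 = 30
σ = (2, 0, 1, 3): 26 + (-5) + 16 + 1 = 38
σ = (2, 0, 3, 1): 26 + (-5) + 27 + (-8) = 40
σ = (2, 1, 0, 3): 26 + 4 + 9 + 1 = 40
σ = (2, 1, 3, 0): 26 + 4 + 27 + 14 = 71
σ = (2, 3, 0, 1): 26 + 15 + 9 + (-8) = 42
σ = (2, 3, 1, 0): 26 + 15 + 16 + 14 = 71
σ = (3, 0, 1, 2): 12 + (-5) + 16 + 28 = 51
σ = (3, 0, 2, 1): 12 + (-5) + (-1) + (-8) = -2
σ = (3, 1, 0, 2): 12 + 4 + 9 + 28 = 53
σ = (3, 1, 2, 0): 12 + 4 + (-1) + 14 = 29
σ = (3, 2, 0, 1): 12 + (-4) + 9 + (-8) = 9
σ = (3, 2, 1, 0): 12 + (-4) + 16 + 14 = 38
Optimal value attained by: σ = (0, 1, 3, 2).
Answer: det⊕(T) = 80; verdict: SINGULAR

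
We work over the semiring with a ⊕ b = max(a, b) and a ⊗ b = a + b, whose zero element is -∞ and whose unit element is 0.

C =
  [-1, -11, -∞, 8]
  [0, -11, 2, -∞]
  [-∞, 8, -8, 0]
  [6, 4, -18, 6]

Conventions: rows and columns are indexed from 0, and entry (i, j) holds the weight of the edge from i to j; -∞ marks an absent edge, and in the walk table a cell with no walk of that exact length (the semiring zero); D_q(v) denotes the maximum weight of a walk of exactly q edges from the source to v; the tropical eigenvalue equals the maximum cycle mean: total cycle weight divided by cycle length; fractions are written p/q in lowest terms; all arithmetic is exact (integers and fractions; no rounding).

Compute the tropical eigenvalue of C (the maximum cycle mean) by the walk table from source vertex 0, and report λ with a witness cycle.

q=0: [0, -∞, -∞, -∞]
q=1: [-1, -11, -∞, 8]
q=2: [14, 12, -9, 14]
q=3: [20, 18, 14, 22]
q=4: [28, 26, 20, 28]
Optimal cycle mean attained by: cycle 0->3->0, total 8 + 6, length 2.
Answer: λ = 7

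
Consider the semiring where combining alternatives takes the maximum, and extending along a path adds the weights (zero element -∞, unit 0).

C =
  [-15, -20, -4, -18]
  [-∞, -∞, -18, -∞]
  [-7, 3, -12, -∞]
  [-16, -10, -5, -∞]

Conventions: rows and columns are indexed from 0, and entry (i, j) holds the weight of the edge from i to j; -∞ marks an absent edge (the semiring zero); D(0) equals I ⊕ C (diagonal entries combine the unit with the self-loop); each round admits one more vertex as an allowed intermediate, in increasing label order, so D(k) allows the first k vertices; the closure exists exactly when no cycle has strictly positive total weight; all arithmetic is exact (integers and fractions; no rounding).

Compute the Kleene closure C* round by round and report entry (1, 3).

D(0):
  [0, -20, -4, -18]
  [-∞, 0, -18, -∞]
  [-7, 3, 0, -∞]
  [-16, -10, -5, 0]
D(1):
  [0, -20, -4, -18]
  [-∞, 0, -18, -∞]
  [-7, 3, 0, -25]
  [-16, -10, -5, 0]
D(2):
  [0, -20, -4, -18]
  [-∞, 0, -18, -∞]
  [-7, 3, 0, -25]
  [-16, -10, -5, 0]
D(3):
  [0, -1, -4, -18]
  [-25, 0, -18, -43]
  [-7, 3, 0, -25]
  [-12, -2, -5, 0]
D(4):
  [0, -1, -4, -18]
  [-25, 0, -18, -43]
  [-7, 3, 0, -25]
  [-12, -2, -5, 0]
Answer: C*[1][3] = -43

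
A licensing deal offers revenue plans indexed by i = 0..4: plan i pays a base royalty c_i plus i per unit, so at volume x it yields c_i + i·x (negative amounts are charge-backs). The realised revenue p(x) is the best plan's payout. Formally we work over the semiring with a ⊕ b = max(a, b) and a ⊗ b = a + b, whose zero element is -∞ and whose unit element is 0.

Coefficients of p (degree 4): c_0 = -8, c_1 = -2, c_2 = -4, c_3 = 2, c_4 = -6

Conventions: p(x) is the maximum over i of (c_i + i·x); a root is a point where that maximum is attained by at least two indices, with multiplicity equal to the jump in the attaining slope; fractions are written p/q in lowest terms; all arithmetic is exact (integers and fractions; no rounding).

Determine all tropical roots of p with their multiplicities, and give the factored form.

hull edge (i=0, c=-8) to (i=1, c=-2): slope 6, span 1
hull edge (i=1, c=-2) to (i=3, c=2): slope 2, span 2
hull edge (i=3, c=2) to (i=4, c=-6): slope -8, span 1
Factored form: p(x) = -6 ⊗ (x ⊕ (-6)) ⊗ (x ⊕ (-2)) ⊗ (x ⊕ (-2)) ⊗ (x ⊕ 8)
Answer: roots = -6 (mult 1), -2 (mult 2), 8 (mult 1)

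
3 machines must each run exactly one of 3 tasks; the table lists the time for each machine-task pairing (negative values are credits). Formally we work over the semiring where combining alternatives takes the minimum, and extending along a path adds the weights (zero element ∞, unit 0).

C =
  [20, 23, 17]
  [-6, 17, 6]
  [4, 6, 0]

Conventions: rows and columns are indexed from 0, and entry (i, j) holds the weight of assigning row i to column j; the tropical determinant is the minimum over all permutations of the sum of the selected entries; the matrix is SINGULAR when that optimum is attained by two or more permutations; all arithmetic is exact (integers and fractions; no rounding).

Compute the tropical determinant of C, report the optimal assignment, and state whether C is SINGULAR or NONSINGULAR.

σ = (0, 1, 2): 20 + 17 + 0 = 37
σ = (0, 2, 1): 20 + 6 + 6 = 32
σ = (1, 0, 2): 23 + (-6) + 0 = 17
σ = (1, 2, 0): 23 + 6 + 4 = 33
σ = (2, 0, 1): 17 + (-6) + 6 = 17
σ = (2, 1, 0): 17 + 17 + 4 = 38
Optimal value attained by: σ = (1, 0, 2).
Answer: det⊕(C) = 17; verdict: SINGULAR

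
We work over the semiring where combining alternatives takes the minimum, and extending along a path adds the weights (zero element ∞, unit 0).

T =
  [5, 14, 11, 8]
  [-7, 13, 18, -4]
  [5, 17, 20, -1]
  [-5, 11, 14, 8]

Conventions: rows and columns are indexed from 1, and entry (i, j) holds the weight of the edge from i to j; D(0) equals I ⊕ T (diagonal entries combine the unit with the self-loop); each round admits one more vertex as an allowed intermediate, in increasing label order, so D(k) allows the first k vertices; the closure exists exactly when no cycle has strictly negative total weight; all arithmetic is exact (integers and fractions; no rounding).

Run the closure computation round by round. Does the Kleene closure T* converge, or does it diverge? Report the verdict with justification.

D(0):
  [0, 14, 11, 8]
  [-7, 0, 18, -4]
  [5, 17, 0, -1]
  [-5, 11, 14, 0]
D(1):
  [0, 14, 11, 8]
  [-7, 0, 4, -4]
  [5, 17, 0, -1]
  [-5, 9, 6, 0]
D(2):
  [0, 14, 11, 8]
  [-7, 0, 4, -4]
  [5, 17, 0, -1]
  [-5, 9, 6, 0]
D(3):
  [0, 14, 11, 8]
  [-7, 0, 4, -4]
  [5, 17, 0, -1]
  [-5, 9, 6, 0]
D(4):
  [0, 14, 11, 8]
  [-9, 0, 2, -4]
  [-6, 8, 0, -1]
  [-5, 9, 6, 0]
Key observation: every diagonal entry stays at the unit through all rounds, so no improving cycle exists.
Answer: CONVERGES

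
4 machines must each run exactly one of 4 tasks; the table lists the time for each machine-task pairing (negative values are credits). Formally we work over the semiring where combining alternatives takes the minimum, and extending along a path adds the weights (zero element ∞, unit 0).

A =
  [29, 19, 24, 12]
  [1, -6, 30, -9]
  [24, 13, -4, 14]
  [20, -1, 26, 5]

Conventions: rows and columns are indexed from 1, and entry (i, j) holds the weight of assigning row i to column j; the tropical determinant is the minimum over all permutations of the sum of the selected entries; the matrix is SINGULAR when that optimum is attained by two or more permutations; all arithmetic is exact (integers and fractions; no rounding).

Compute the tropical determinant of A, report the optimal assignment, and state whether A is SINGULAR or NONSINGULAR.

σ = (1, 2, 3, 4): 29 + (-6) + (-4) + 5 = 24
σ = (1, 2, 4, 3): 29 + (-6) + 14 + 26 = 63
σ = (1, 3, 2, 4): 29 + 30 + 13 + 5 = 77
σ = (1, 3, 4, 2): 29 + 30 + 14 + (-1) = 72
σ = (1, 4, 2, 3): 29 + (-9) + 13 + 26 = 59
σ = (1, 4, 3, 2): 29 + (-9) + (-4) + (-1) = 15
σ = (2, 1, 3, 4): 19 + 1 + (-4) + 5 = 21
σ = (2, 1, 4, 3): 19 + 1 + 14 + 26 = 60
σ = (2, 3, 1, 4): 19 + 30 + 24 + 5 = 78
σ = (2, 3, 4, 1): 19 + 30 + 14 + 20 = 83
σ = (2, 4, 1, 3): 19 + (-9) + 24 + 26 = 60
σ = (2, 4, 3, 1): 19 + (-9) + (-4) + 20 = 26
σ = (3, 1, 2, 4): 24 + 1 + 13 + 5 = 43
σ = (3, 1, 4, 2): 24 + 1 + 14 + (-1) = 38
σ = (3, 2, 1, 4): 24 + (-6) + 24 + 5 = 47
σ = (3, 2, 4, 1): 24 + (-6) + 14 + 20 = 52
σ = (3, 4, 1, 2): 24 + (-9) + 24 + (-1) = 38
σ = (3, 4, 2, 1): 24 + (-9) + 13 + 20 = 48
σ = (4, 1, 2, 3): 12 + 1 + 13 + 26 = 52
σ = (4, 1, 3, 2): 12 + 1 + (-4) + (-1) = 8
σ = (4, 2, 1, 3): 12 + (-6) + 24 + 26 = 56
σ = (4, 2, 3, 1): 12 + (-6) + (-4) + 20 = 22
σ = (4, 3, 1, 2): 12 + 30 + 24 + (-1) = 65
σ = (4, 3, 2, 1): 12 + 30 + 13 + 20 = 75
Optimal value attained by: σ = (4, 1, 3, 2).
Answer: det⊕(A) = 8; verdict: NONSINGULAR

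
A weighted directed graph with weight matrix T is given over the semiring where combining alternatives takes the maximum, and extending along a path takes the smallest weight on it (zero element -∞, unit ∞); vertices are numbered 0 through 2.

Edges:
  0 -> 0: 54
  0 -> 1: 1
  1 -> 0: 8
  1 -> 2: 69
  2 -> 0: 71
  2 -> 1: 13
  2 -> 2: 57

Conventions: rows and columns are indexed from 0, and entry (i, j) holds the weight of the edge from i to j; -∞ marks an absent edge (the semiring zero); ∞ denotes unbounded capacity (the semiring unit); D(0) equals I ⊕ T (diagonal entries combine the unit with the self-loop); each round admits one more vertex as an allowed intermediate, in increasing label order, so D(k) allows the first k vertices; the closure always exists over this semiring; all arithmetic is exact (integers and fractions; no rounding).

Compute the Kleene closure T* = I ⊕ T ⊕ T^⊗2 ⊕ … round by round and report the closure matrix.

D(0):
  [∞, 1, -∞]
  [8, ∞, 69]
  [71, 13, ∞]
D(1):
  [∞, 1, -∞]
  [8, ∞, 69]
  [71, 13, ∞]
D(2):
  [∞, 1, 1]
  [8, ∞, 69]
  [71, 13, ∞]
D(3):
  [∞, 1, 1]
  [69, ∞, 69]
  [71, 13, ∞]
Answer: T* = [[∞, 1, 1], [69, ∞, 69], [71, 13, ∞]]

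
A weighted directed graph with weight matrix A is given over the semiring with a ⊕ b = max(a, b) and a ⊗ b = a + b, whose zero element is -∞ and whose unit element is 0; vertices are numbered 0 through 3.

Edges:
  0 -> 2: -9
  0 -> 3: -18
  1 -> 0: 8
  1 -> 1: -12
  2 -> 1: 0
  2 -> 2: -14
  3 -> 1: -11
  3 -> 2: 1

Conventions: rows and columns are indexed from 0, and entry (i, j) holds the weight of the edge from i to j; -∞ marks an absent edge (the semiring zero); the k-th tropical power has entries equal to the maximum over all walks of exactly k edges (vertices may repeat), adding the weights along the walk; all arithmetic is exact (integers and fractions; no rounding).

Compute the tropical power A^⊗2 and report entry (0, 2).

A^⊗2:
  [-∞, -9, -17, -∞]
  [-4, -24, -1, -10]
  [8, -12, -28, -∞]
  [-3, 1, -13, -∞]
Key observation: the optimum is the walk 0->3->2, with weight (-18) + 1 = -17.
Optimal value attained by: walk 0->3->2.
Answer: (A^⊗2)[0][2] = -17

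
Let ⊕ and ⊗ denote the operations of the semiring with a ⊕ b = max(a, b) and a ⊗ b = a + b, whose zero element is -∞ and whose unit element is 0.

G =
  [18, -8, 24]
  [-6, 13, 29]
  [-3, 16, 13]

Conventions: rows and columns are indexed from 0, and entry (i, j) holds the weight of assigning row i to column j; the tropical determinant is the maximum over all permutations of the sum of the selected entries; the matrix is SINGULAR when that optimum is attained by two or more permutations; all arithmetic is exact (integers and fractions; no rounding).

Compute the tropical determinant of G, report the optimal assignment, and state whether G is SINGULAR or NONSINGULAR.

σ = (0, 1, 2): 18 + 13 + 13 = 44
σ = (0, 2, 1): 18 + 29 + 16 = 63
σ = (1, 0, 2): (-8) + (-6) + 13 = -1
σ = (1, 2, 0): (-8) + 29 + (-3) = 18
σ = (2, 0, 1): 24 + (-6) + 16 = 34
σ = (2, 1, 0): 24 + 13 + (-3) = 34
Optimal value attained by: σ = (0, 2, 1).
Answer: det⊕(G) = 63; verdict: NONSINGULAR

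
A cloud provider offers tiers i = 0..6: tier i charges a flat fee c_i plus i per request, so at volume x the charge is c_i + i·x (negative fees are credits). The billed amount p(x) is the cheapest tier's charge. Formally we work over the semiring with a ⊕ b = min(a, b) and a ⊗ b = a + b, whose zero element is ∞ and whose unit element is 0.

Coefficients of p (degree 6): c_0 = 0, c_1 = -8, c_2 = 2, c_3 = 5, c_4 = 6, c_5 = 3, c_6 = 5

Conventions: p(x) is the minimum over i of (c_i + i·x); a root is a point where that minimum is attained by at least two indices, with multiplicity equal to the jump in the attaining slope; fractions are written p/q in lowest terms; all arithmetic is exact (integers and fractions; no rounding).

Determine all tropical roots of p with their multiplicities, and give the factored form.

hull edge (i=0, c=0) to (i=1, c=-8): slope -8, span 1
hull edge (i=1, c=-8) to (i=6, c=5): slope 13/5, span 5
Factored form: p(x) = 5 ⊗ (x ⊕ (-13/5)) ⊗ (x ⊕ (-13/5)) ⊗ (x ⊕ (-13/5)) ⊗ (x ⊕ (-13/5)) ⊗ (x ⊕ (-13/5)) ⊗ (x ⊕ 8)
Answer: roots = -13/5 (mult 5), 8 (mult 1)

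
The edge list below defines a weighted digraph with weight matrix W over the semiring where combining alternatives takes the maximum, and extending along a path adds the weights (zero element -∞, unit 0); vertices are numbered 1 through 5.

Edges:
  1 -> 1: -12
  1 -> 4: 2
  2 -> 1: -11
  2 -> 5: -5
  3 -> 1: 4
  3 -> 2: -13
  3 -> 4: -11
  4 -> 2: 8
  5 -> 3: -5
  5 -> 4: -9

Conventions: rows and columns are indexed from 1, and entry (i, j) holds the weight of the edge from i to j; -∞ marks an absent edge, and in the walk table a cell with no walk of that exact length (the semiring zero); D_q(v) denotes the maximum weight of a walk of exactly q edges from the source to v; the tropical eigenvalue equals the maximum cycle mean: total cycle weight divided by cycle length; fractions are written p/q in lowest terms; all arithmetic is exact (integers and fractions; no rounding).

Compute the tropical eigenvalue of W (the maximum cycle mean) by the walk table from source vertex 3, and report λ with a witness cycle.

q=0: [-∞, -∞, 0, -∞, -∞]
q=1: [4, -13, -∞, -11, -∞]
q=2: [-8, -3, -∞, 6, -18]
q=3: [-14, 14, -23, -6, -8]
q=4: [3, 2, -13, -12, 9]
q=5: [-9, -4, 4, 5, -3]
Optimal cycle mean attained by: cycle 1->4->2->5->3->1, total 2 + 8 + (-5) + (-5) + 4, length 5.
Answer: λ = 4/5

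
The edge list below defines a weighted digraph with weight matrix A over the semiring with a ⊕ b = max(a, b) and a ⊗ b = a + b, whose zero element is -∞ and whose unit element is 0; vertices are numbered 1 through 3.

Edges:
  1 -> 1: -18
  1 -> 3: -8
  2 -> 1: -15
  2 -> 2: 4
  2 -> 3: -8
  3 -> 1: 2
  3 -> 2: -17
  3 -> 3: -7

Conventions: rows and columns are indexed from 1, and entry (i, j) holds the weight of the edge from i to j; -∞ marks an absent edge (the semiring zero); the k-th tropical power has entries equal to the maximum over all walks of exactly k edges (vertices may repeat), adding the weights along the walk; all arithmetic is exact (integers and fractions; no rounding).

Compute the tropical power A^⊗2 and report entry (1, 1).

A^⊗2:
  [-6, -25, -15]
  [-6, 8, -4]
  [-5, -13, -6]
Key observation: the optimum is the walk 1->3->1, with weight (-8) + 2 = -6.
Optimal value attained by: walk 1->3->1.
Answer: (A^⊗2)[1][1] = -6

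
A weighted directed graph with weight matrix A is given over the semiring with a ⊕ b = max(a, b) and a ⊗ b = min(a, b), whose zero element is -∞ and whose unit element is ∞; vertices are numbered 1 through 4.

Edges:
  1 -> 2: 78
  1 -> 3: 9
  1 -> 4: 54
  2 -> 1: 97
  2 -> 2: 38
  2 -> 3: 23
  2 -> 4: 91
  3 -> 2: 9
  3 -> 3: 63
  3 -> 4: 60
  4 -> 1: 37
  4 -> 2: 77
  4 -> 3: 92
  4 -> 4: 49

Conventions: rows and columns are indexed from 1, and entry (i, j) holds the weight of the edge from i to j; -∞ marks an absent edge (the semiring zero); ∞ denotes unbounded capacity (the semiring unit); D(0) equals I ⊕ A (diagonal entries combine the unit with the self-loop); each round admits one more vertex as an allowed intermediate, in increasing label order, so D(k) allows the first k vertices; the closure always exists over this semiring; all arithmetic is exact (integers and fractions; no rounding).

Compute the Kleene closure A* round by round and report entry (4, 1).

D(0):
  [∞, 78, 9, 54]
  [97, ∞, 23, 91]
  [-∞, 9, ∞, 60]
  [37, 77, 92, ∞]
D(1):
  [∞, 78, 9, 54]
  [97, ∞, 23, 91]
  [-∞, 9, ∞, 60]
  [37, 77, 92, ∞]
D(2):
  [∞, 78, 23, 78]
  [97, ∞, 23, 91]
  [9, 9, ∞, 60]
  [77, 77, 92, ∞]
D(3):
  [∞, 78, 23, 78]
  [97, ∞, 23, 91]
  [9, 9, ∞, 60]
  [77, 77, 92, ∞]
D(4):
  [∞, 78, 78, 78]
  [97, ∞, 91, 91]
  [60, 60, ∞, 60]
  [77, 77, 92, ∞]
Answer: A*[4][1] = 77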